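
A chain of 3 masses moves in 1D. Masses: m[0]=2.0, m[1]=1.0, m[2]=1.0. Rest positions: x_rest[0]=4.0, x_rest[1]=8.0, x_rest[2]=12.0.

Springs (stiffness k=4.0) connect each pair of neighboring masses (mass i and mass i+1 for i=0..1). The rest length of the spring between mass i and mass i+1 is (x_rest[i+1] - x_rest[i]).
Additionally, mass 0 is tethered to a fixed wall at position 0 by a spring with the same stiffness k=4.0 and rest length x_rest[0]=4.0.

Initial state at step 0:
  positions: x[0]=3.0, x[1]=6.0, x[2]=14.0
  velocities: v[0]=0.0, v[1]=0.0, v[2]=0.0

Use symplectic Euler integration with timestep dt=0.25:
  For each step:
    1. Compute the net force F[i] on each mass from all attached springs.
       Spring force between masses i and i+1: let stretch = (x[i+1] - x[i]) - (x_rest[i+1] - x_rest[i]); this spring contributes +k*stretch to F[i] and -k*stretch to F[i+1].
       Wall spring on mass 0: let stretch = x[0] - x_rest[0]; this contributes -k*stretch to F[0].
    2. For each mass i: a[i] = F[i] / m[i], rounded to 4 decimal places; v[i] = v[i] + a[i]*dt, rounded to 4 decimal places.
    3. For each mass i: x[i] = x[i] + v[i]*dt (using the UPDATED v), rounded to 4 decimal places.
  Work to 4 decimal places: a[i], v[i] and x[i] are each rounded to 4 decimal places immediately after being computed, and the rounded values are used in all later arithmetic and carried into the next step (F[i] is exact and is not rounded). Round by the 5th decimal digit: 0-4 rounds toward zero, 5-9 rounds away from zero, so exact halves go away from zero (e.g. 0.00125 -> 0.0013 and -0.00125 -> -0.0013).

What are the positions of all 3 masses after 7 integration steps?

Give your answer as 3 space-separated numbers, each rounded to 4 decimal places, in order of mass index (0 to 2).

Step 0: x=[3.0000 6.0000 14.0000] v=[0.0000 0.0000 0.0000]
Step 1: x=[3.0000 7.2500 13.0000] v=[0.0000 5.0000 -4.0000]
Step 2: x=[3.1563 8.8750 11.5625] v=[0.6250 6.5000 -5.7500]
Step 3: x=[3.6329 9.7422 10.4531] v=[1.9062 3.4688 -4.4375]
Step 4: x=[4.4190 9.2598 10.1660] v=[3.1444 -1.9296 -1.1484]
Step 5: x=[5.2578 7.7938 10.6524] v=[3.3553 -5.8642 1.9454]
Step 6: x=[5.7564 6.4084 11.4241] v=[1.9944 -5.5416 3.0868]
Step 7: x=[5.6170 6.1139 11.9419] v=[-0.5578 -1.1779 2.0711]

Answer: 5.6170 6.1139 11.9419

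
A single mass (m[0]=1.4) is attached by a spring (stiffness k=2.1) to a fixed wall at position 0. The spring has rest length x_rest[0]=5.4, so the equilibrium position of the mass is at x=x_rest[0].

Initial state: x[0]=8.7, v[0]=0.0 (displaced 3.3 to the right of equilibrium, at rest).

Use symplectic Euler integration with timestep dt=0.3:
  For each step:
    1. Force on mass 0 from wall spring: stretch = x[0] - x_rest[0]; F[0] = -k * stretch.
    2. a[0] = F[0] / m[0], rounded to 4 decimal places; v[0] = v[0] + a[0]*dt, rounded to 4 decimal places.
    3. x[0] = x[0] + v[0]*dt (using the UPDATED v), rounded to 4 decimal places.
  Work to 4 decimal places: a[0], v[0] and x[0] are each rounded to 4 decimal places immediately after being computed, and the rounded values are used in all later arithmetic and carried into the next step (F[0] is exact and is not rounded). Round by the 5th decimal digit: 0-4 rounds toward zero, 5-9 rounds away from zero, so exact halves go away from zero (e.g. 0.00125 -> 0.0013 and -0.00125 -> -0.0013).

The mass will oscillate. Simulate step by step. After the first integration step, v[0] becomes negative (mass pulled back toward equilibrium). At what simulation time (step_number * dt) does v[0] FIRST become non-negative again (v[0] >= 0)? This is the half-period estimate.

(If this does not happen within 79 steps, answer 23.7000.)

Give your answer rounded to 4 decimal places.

Answer: 2.7000

Derivation:
Step 0: x=[8.7000] v=[0.0000]
Step 1: x=[8.2545] v=[-1.4850]
Step 2: x=[7.4237] v=[-2.7695]
Step 3: x=[6.3196] v=[-3.6802]
Step 4: x=[5.0914] v=[-4.0940]
Step 5: x=[3.9049] v=[-3.9551]
Step 6: x=[2.9202] v=[-3.2823]
Step 7: x=[2.2703] v=[-2.1664]
Step 8: x=[2.0429] v=[-0.7580]
Step 9: x=[2.2687] v=[0.7527]
First v>=0 after going negative at step 9, time=2.7000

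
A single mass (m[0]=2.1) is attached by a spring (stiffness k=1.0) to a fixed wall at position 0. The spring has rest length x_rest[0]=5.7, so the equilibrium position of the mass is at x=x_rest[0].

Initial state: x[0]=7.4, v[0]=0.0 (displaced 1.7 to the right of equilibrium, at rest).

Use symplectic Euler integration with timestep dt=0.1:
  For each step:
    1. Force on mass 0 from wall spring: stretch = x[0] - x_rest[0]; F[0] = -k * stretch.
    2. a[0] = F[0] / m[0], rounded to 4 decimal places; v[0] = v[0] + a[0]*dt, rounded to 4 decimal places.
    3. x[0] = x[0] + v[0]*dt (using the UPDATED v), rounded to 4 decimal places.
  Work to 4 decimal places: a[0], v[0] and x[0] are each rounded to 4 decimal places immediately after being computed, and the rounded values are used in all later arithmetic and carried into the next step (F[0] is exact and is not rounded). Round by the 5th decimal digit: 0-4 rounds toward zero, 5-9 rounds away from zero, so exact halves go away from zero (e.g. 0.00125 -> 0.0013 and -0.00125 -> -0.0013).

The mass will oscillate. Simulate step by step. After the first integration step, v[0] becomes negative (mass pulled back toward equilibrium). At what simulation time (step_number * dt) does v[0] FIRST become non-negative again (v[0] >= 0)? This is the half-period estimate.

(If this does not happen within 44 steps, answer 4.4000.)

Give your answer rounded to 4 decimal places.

Step 0: x=[7.4000] v=[0.0000]
Step 1: x=[7.3919] v=[-0.0810]
Step 2: x=[7.3757] v=[-0.1616]
Step 3: x=[7.3516] v=[-0.2414]
Step 4: x=[7.3196] v=[-0.3201]
Step 5: x=[7.2799] v=[-0.3972]
Step 6: x=[7.2327] v=[-0.4724]
Step 7: x=[7.1782] v=[-0.5454]
Step 8: x=[7.1166] v=[-0.6158]
Step 9: x=[7.0483] v=[-0.6833]
Step 10: x=[6.9736] v=[-0.7475]
Step 11: x=[6.8928] v=[-0.8082]
Step 12: x=[6.8063] v=[-0.8650]
Step 13: x=[6.7145] v=[-0.9177]
Step 14: x=[6.6179] v=[-0.9660]
Step 15: x=[6.5169] v=[-1.0097]
Step 16: x=[6.4120] v=[-1.0486]
Step 17: x=[6.3038] v=[-1.0825]
Step 18: x=[6.1927] v=[-1.1113]
Step 19: x=[6.0792] v=[-1.1348]
Step 20: x=[5.9639] v=[-1.1529]
Step 21: x=[5.8474] v=[-1.1655]
Step 22: x=[5.7302] v=[-1.1725]
Step 23: x=[5.6128] v=[-1.1739]
Step 24: x=[5.4958] v=[-1.1698]
Step 25: x=[5.3798] v=[-1.1601]
Step 26: x=[5.2653] v=[-1.1449]
Step 27: x=[5.1529] v=[-1.1242]
Step 28: x=[5.0431] v=[-1.0982]
Step 29: x=[4.9364] v=[-1.0669]
Step 30: x=[4.8334] v=[-1.0305]
Step 31: x=[4.7345] v=[-0.9892]
Step 32: x=[4.6402] v=[-0.9432]
Step 33: x=[4.5509] v=[-0.8927]
Step 34: x=[4.4671] v=[-0.8380]
Step 35: x=[4.3892] v=[-0.7793]
Step 36: x=[4.3175] v=[-0.7169]
Step 37: x=[4.2524] v=[-0.6511]
Step 38: x=[4.1942] v=[-0.5822]
Step 39: x=[4.1432] v=[-0.5105]
Step 40: x=[4.0996] v=[-0.4364]
Step 41: x=[4.0636] v=[-0.3602]
Step 42: x=[4.0354] v=[-0.2823]
Step 43: x=[4.0151] v=[-0.2030]
Step 44: x=[4.0028] v=[-0.1228]
v[0] did not become non-negative within 44 steps; using fallback time=4.4000

Answer: 4.4000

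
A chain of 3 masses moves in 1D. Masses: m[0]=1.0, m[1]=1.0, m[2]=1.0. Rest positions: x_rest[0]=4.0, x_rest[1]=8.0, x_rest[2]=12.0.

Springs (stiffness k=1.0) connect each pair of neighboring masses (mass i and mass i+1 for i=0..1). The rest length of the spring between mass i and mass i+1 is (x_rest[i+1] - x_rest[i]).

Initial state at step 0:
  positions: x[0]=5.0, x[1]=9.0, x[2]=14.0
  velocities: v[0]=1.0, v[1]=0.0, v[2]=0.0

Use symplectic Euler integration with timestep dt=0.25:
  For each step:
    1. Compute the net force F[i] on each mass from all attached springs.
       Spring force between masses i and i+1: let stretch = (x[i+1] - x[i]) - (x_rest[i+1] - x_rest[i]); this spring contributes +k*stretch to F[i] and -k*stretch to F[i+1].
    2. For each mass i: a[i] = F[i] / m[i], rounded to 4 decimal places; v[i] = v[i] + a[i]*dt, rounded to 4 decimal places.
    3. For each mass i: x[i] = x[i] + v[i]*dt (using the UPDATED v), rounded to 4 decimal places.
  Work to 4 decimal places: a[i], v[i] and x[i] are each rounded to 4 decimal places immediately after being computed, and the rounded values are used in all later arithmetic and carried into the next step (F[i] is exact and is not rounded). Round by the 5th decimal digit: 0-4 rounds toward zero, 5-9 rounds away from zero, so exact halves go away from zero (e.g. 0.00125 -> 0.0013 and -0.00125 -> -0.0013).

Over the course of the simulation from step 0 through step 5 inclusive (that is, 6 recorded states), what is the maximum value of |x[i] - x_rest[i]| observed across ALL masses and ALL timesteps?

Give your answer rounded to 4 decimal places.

Answer: 2.0873

Derivation:
Step 0: x=[5.0000 9.0000 14.0000] v=[1.0000 0.0000 0.0000]
Step 1: x=[5.2500 9.0625 13.9375] v=[1.0000 0.2500 -0.2500]
Step 2: x=[5.4883 9.1914 13.8203] v=[0.9531 0.5156 -0.4688]
Step 3: x=[5.7080 9.3782 13.6638] v=[0.8789 0.7471 -0.6260]
Step 4: x=[5.9071 9.6035 13.4895] v=[0.7965 0.9010 -0.6974]
Step 5: x=[6.0873 9.8406 13.3223] v=[0.7206 0.9484 -0.6689]
Max displacement = 2.0873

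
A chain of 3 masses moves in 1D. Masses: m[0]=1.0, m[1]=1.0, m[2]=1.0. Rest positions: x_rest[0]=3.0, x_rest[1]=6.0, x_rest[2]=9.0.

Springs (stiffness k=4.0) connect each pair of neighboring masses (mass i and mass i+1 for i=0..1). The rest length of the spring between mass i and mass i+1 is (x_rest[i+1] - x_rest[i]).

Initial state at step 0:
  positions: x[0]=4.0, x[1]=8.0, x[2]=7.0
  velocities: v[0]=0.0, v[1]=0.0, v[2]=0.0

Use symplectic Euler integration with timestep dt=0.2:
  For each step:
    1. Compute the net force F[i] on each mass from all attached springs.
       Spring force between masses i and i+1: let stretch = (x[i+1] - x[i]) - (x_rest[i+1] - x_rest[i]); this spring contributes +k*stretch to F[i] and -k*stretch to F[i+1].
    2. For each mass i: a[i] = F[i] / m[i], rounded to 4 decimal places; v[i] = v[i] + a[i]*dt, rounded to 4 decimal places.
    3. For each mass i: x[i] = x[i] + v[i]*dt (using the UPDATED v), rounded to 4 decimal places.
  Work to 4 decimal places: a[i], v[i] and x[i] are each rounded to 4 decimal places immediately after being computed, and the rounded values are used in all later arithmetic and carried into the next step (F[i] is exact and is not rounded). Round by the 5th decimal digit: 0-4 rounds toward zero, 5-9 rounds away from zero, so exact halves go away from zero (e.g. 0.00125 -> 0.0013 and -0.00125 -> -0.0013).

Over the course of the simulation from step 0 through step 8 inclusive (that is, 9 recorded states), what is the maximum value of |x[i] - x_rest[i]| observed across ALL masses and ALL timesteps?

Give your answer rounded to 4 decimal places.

Answer: 2.0458

Derivation:
Step 0: x=[4.0000 8.0000 7.0000] v=[0.0000 0.0000 0.0000]
Step 1: x=[4.1600 7.2000 7.6400] v=[0.8000 -4.0000 3.2000]
Step 2: x=[4.3264 5.9840 8.6896] v=[0.8320 -6.0800 5.2480]
Step 3: x=[4.2780 4.9357 9.7863] v=[-0.2419 -5.2416 5.4835]
Step 4: x=[3.8549 4.5582 10.5869] v=[-2.1157 -1.8873 4.0030]
Step 5: x=[3.0643 5.0328 10.9029] v=[-3.9531 2.3730 1.5800]
Step 6: x=[2.1086 6.1317 10.7597] v=[-4.7783 5.4943 -0.7161]
Step 7: x=[1.3166 7.3273 10.3560] v=[-3.9598 5.9782 -2.0185]
Step 8: x=[1.0064 8.0458 9.9477] v=[-1.5512 3.5926 -2.0415]
Max displacement = 2.0458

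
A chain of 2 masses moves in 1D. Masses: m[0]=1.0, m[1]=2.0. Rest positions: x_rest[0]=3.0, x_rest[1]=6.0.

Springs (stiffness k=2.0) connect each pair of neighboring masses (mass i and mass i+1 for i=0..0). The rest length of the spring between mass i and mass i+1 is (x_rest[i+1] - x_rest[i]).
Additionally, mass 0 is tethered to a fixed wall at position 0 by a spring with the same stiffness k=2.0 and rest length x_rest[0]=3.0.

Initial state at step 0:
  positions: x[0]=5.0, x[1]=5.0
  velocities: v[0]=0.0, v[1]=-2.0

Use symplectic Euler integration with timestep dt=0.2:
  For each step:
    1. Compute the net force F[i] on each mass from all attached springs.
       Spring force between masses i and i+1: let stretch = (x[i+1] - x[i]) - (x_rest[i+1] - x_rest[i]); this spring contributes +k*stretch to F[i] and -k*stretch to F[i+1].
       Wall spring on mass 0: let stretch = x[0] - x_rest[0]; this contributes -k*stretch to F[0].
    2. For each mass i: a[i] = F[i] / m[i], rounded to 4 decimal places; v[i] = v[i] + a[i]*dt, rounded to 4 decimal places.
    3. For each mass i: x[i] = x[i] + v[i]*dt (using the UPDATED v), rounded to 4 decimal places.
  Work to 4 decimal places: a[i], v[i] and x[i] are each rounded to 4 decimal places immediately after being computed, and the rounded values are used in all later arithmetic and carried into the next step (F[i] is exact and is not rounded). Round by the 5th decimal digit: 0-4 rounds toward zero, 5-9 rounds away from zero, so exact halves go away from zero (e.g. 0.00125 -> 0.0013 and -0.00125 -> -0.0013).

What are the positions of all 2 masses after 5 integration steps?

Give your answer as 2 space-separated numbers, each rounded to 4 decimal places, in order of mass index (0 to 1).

Step 0: x=[5.0000 5.0000] v=[0.0000 -2.0000]
Step 1: x=[4.6000 4.7200] v=[-2.0000 -1.4000]
Step 2: x=[3.8416 4.5552] v=[-3.7920 -0.8240]
Step 3: x=[2.8330 4.4819] v=[-5.0432 -0.3667]
Step 4: x=[1.7296 4.4626] v=[-5.5168 -0.0965]
Step 5: x=[0.7065 4.4540] v=[-5.1154 -0.0431]

Answer: 0.7065 4.4540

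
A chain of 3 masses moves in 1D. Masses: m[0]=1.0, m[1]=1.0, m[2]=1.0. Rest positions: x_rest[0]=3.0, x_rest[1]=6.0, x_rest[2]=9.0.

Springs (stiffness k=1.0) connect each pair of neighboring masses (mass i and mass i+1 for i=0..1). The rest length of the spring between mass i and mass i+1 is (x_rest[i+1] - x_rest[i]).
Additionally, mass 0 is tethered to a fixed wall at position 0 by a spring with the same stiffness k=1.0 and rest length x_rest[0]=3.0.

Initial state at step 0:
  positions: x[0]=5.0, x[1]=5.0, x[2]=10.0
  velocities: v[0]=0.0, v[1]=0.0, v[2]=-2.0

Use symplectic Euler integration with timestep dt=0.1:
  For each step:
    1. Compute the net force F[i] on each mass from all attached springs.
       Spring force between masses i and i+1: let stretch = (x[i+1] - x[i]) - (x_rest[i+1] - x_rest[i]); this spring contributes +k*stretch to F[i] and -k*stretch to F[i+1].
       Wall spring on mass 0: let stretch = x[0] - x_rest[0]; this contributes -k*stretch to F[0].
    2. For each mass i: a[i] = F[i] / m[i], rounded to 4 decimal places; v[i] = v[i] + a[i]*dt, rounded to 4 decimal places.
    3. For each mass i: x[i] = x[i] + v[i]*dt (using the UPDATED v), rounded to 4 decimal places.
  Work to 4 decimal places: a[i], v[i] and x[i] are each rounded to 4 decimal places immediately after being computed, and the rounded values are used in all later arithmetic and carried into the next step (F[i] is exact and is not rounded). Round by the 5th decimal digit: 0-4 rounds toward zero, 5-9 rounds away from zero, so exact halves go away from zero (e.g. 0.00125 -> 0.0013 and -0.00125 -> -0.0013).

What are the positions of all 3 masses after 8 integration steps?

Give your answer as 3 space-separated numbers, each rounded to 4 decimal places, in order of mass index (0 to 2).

Step 0: x=[5.0000 5.0000 10.0000] v=[0.0000 0.0000 -2.0000]
Step 1: x=[4.9500 5.0500 9.7800] v=[-0.5000 0.5000 -2.2000]
Step 2: x=[4.8515 5.1463 9.5427] v=[-0.9850 0.9630 -2.3730]
Step 3: x=[4.7074 5.2836 9.2914] v=[-1.4407 1.3732 -2.5126]
Step 4: x=[4.5220 5.4552 9.0301] v=[-1.8538 1.7164 -2.6134]
Step 5: x=[4.3007 5.6533 8.7630] v=[-2.2127 1.9806 -2.6709]
Step 6: x=[4.0500 5.8689 8.4948] v=[-2.5075 2.1563 -2.6819]
Step 7: x=[3.7769 6.0926 8.2304] v=[-2.7306 2.2370 -2.6445]
Step 8: x=[3.4892 6.3145 7.9746] v=[-2.8767 2.2192 -2.5583]

Answer: 3.4892 6.3145 7.9746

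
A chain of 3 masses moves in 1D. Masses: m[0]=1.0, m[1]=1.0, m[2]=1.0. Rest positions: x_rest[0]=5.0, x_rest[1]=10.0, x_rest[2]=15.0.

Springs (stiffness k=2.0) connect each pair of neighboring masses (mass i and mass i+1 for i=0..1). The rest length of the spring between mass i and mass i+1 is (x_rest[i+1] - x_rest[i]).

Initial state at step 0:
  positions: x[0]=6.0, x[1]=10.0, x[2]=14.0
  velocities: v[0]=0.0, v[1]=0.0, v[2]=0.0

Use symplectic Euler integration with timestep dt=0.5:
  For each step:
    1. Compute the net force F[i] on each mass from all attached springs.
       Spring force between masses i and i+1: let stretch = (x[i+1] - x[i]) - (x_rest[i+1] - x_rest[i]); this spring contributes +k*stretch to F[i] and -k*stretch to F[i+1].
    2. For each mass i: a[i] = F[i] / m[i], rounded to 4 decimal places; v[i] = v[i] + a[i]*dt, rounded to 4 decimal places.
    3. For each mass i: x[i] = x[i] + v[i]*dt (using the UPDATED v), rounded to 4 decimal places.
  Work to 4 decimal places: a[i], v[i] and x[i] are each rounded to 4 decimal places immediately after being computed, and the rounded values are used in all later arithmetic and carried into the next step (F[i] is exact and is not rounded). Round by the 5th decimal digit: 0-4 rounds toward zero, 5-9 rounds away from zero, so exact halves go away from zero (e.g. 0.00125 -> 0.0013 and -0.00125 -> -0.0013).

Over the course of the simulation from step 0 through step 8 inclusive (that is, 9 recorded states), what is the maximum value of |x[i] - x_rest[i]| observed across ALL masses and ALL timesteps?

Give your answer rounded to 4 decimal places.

Step 0: x=[6.0000 10.0000 14.0000] v=[0.0000 0.0000 0.0000]
Step 1: x=[5.5000 10.0000 14.5000] v=[-1.0000 0.0000 1.0000]
Step 2: x=[4.7500 10.0000 15.2500] v=[-1.5000 0.0000 1.5000]
Step 3: x=[4.1250 10.0000 15.8750] v=[-1.2500 0.0000 1.2500]
Step 4: x=[3.9375 10.0000 16.0625] v=[-0.3750 0.0000 0.3750]
Step 5: x=[4.2813 10.0000 15.7188] v=[0.6875 0.0000 -0.6875]
Step 6: x=[4.9844 10.0001 15.0157] v=[1.4062 0.0001 -1.4063]
Step 7: x=[5.6954 10.0001 14.3048] v=[1.4219 0.0000 -1.4219]
Step 8: x=[6.0587 10.0001 13.9415] v=[0.7266 0.0000 -0.7266]
Max displacement = 1.0625

Answer: 1.0625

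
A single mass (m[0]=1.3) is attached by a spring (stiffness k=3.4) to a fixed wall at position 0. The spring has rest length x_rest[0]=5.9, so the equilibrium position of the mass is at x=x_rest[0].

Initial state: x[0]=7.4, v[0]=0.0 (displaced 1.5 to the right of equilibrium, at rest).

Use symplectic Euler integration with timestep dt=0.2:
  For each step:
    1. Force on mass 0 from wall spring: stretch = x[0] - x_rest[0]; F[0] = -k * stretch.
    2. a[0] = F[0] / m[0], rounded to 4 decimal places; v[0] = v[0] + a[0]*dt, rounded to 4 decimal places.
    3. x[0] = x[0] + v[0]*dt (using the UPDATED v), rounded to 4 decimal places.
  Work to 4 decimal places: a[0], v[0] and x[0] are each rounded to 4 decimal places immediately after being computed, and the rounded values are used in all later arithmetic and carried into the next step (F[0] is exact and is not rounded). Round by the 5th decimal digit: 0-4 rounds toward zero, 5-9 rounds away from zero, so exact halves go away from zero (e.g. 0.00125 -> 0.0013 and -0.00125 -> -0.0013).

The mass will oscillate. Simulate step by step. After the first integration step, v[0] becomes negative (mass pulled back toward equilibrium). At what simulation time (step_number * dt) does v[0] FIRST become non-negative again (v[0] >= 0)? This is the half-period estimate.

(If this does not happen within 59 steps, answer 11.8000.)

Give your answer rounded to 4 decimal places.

Step 0: x=[7.4000] v=[0.0000]
Step 1: x=[7.2431] v=[-0.7846]
Step 2: x=[6.9457] v=[-1.4871]
Step 3: x=[6.5389] v=[-2.0341]
Step 4: x=[6.0652] v=[-2.3683]
Step 5: x=[5.5743] v=[-2.4547]
Step 6: x=[5.1174] v=[-2.2843]
Step 7: x=[4.7424] v=[-1.8749]
Step 8: x=[4.4885] v=[-1.2694]
Step 9: x=[4.3823] v=[-0.5311]
Step 10: x=[4.4349] v=[0.2628]
First v>=0 after going negative at step 10, time=2.0000

Answer: 2.0000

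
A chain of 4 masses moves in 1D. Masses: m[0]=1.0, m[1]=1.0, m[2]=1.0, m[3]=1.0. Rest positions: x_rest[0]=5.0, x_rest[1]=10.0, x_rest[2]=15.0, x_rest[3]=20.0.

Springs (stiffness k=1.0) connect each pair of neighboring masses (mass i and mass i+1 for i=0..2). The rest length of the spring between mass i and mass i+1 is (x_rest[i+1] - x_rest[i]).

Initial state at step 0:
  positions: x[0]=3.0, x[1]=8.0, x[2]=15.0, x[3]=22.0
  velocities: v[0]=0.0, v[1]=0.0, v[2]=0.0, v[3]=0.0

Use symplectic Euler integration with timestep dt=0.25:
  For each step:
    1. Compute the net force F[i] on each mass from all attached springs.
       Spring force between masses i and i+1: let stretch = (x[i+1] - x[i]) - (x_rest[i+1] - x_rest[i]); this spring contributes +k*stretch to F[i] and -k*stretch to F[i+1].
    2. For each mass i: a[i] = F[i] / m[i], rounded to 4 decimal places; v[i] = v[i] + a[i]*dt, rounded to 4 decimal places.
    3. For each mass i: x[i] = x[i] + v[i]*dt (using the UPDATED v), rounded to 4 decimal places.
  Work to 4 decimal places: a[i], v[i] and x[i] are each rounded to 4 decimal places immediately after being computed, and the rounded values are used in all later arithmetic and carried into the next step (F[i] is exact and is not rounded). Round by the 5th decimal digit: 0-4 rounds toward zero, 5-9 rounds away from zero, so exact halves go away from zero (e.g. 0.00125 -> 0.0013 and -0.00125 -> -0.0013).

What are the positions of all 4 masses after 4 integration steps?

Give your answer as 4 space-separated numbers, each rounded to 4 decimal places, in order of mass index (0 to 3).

Answer: 3.1072 9.0324 14.9968 20.8638

Derivation:
Step 0: x=[3.0000 8.0000 15.0000 22.0000] v=[0.0000 0.0000 0.0000 0.0000]
Step 1: x=[3.0000 8.1250 15.0000 21.8750] v=[0.0000 0.5000 0.0000 -0.5000]
Step 2: x=[3.0078 8.3594 15.0000 21.6328] v=[0.0313 0.9375 0.0000 -0.9688]
Step 3: x=[3.0376 8.6744 14.9995 21.2886] v=[0.1192 1.2598 -0.0020 -1.3770]
Step 4: x=[3.1072 9.0324 14.9968 20.8638] v=[0.2784 1.4319 -0.0110 -1.6993]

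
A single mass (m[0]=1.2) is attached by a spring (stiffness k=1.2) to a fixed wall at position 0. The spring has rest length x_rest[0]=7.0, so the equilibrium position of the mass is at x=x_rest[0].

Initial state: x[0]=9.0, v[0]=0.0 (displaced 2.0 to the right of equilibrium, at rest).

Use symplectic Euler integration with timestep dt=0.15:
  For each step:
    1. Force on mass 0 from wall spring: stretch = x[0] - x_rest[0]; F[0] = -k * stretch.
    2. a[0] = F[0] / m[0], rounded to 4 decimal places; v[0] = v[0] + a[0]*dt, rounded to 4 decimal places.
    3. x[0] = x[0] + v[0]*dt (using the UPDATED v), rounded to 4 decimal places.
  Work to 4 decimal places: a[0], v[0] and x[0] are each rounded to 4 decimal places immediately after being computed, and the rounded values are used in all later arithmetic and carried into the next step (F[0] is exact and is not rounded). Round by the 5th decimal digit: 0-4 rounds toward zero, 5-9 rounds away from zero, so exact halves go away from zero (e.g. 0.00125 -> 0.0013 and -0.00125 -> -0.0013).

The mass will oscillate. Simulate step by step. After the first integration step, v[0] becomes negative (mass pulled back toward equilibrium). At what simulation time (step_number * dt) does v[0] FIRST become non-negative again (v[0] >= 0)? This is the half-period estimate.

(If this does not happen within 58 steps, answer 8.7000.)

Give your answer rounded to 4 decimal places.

Answer: 3.1500

Derivation:
Step 0: x=[9.0000] v=[0.0000]
Step 1: x=[8.9550] v=[-0.3000]
Step 2: x=[8.8660] v=[-0.5933]
Step 3: x=[8.7350] v=[-0.8732]
Step 4: x=[8.5650] v=[-1.1335]
Step 5: x=[8.3598] v=[-1.3683]
Step 6: x=[8.1240] v=[-1.5723]
Step 7: x=[7.8629] v=[-1.7409]
Step 8: x=[7.5824] v=[-1.8703]
Step 9: x=[7.2887] v=[-1.9577]
Step 10: x=[6.9886] v=[-2.0010]
Step 11: x=[6.6887] v=[-1.9993]
Step 12: x=[6.3958] v=[-1.9526]
Step 13: x=[6.1165] v=[-1.8620]
Step 14: x=[5.8571] v=[-1.7295]
Step 15: x=[5.6234] v=[-1.5581]
Step 16: x=[5.4207] v=[-1.3516]
Step 17: x=[5.2535] v=[-1.1147]
Step 18: x=[5.1256] v=[-0.8527]
Step 19: x=[5.0399] v=[-0.5715]
Step 20: x=[4.9983] v=[-0.2775]
Step 21: x=[5.0017] v=[0.0228]
First v>=0 after going negative at step 21, time=3.1500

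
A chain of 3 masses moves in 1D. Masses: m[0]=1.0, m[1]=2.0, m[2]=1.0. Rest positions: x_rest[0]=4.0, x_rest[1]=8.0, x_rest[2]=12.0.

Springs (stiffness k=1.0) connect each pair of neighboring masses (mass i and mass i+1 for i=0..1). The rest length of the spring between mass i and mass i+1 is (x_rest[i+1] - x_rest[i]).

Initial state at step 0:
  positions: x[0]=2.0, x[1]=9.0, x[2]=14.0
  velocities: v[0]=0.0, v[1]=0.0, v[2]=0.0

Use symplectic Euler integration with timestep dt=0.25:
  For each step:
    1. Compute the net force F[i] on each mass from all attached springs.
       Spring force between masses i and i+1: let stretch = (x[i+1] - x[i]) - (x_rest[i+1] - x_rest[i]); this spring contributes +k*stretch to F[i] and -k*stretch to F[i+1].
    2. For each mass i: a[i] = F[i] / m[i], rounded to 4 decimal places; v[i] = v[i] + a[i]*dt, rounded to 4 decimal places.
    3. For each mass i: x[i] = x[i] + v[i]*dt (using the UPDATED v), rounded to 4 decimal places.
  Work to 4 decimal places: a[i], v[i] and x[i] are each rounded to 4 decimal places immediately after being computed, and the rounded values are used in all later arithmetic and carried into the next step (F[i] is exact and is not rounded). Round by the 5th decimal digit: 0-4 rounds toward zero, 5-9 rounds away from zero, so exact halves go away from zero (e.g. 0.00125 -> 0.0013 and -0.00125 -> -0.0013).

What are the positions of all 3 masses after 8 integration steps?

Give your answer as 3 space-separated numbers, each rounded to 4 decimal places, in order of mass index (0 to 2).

Step 0: x=[2.0000 9.0000 14.0000] v=[0.0000 0.0000 0.0000]
Step 1: x=[2.1875 8.9375 13.9375] v=[0.7500 -0.2500 -0.2500]
Step 2: x=[2.5469 8.8203 13.8125] v=[1.4375 -0.4688 -0.5000]
Step 3: x=[3.0484 8.6631 13.6255] v=[2.0059 -0.6290 -0.7481]
Step 4: x=[3.6508 8.4855 13.3783] v=[2.4096 -0.7106 -0.9887]
Step 5: x=[4.3054 8.3097 13.0753] v=[2.6183 -0.7033 -1.2119]
Step 6: x=[4.9603 8.1577 12.7245] v=[2.6194 -0.6081 -1.4033]
Step 7: x=[5.5650 8.0485 12.3383] v=[2.4188 -0.4369 -1.5450]
Step 8: x=[6.0749 7.9957 11.9339] v=[2.0397 -0.2111 -1.6175]

Answer: 6.0749 7.9957 11.9339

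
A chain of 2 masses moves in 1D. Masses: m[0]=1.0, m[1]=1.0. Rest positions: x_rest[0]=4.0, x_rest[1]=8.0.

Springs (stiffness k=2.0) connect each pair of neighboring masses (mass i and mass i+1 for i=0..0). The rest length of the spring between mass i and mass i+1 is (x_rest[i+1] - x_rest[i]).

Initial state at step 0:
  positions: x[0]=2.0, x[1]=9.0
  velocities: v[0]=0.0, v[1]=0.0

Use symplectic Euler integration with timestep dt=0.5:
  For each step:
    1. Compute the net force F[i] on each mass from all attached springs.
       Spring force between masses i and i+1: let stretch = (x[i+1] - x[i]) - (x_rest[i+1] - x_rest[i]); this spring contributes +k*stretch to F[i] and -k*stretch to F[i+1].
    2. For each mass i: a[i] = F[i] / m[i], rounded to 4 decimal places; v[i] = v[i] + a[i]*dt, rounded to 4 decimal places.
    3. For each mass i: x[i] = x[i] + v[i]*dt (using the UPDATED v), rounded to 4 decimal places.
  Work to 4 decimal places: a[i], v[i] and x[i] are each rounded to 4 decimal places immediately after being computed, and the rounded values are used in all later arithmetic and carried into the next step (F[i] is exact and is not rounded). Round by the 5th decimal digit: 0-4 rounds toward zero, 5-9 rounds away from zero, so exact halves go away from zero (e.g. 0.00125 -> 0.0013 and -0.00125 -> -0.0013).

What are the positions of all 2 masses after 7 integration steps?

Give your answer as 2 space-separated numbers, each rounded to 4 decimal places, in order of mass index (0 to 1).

Answer: 3.5000 7.5000

Derivation:
Step 0: x=[2.0000 9.0000] v=[0.0000 0.0000]
Step 1: x=[3.5000 7.5000] v=[3.0000 -3.0000]
Step 2: x=[5.0000 6.0000] v=[3.0000 -3.0000]
Step 3: x=[5.0000 6.0000] v=[0.0000 0.0000]
Step 4: x=[3.5000 7.5000] v=[-3.0000 3.0000]
Step 5: x=[2.0000 9.0000] v=[-3.0000 3.0000]
Step 6: x=[2.0000 9.0000] v=[0.0000 0.0000]
Step 7: x=[3.5000 7.5000] v=[3.0000 -3.0000]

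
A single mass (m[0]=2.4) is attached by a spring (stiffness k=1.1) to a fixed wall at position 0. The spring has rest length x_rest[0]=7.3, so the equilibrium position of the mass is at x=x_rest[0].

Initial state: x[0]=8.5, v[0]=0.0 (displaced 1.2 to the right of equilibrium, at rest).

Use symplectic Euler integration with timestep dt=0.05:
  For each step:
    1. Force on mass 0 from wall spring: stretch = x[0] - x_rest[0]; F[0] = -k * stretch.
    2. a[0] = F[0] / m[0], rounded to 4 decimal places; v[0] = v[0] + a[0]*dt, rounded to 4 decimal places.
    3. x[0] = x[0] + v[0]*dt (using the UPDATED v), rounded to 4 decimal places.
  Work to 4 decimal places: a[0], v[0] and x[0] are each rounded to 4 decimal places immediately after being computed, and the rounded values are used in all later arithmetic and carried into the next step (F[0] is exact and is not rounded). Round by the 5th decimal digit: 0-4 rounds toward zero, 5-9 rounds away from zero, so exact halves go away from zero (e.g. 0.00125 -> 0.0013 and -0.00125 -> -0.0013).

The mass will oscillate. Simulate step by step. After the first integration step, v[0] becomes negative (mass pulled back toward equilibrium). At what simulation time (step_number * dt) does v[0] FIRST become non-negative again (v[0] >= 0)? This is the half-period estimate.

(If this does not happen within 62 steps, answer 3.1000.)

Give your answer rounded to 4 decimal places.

Answer: 3.1000

Derivation:
Step 0: x=[8.5000] v=[0.0000]
Step 1: x=[8.4986] v=[-0.0275]
Step 2: x=[8.4959] v=[-0.0550]
Step 3: x=[8.4918] v=[-0.0824]
Step 4: x=[8.4863] v=[-0.1097]
Step 5: x=[8.4795] v=[-0.1369]
Step 6: x=[8.4713] v=[-0.1639]
Step 7: x=[8.4618] v=[-0.1907]
Step 8: x=[8.4509] v=[-0.2173]
Step 9: x=[8.4387] v=[-0.2437]
Step 10: x=[8.4252] v=[-0.2698]
Step 11: x=[8.4104] v=[-0.2956]
Step 12: x=[8.3944] v=[-0.3210]
Step 13: x=[8.3771] v=[-0.3461]
Step 14: x=[8.3586] v=[-0.3708]
Step 15: x=[8.3388] v=[-0.3951]
Step 16: x=[8.3179] v=[-0.4189]
Step 17: x=[8.2958] v=[-0.4422]
Step 18: x=[8.2726] v=[-0.4650]
Step 19: x=[8.2482] v=[-0.4873]
Step 20: x=[8.2228] v=[-0.5090]
Step 21: x=[8.1963] v=[-0.5302]
Step 22: x=[8.1688] v=[-0.5507]
Step 23: x=[8.1403] v=[-0.5706]
Step 24: x=[8.1108] v=[-0.5899]
Step 25: x=[8.0804] v=[-0.6085]
Step 26: x=[8.0491] v=[-0.6264]
Step 27: x=[8.0169] v=[-0.6436]
Step 28: x=[7.9839] v=[-0.6600]
Step 29: x=[7.9501] v=[-0.6757]
Step 30: x=[7.9156] v=[-0.6906]
Step 31: x=[7.8804] v=[-0.7047]
Step 32: x=[7.8445] v=[-0.7180]
Step 33: x=[7.8080] v=[-0.7305]
Step 34: x=[7.7709] v=[-0.7421]
Step 35: x=[7.7333] v=[-0.7529]
Step 36: x=[7.6952] v=[-0.7628]
Step 37: x=[7.6566] v=[-0.7719]
Step 38: x=[7.6176] v=[-0.7801]
Step 39: x=[7.5782] v=[-0.7874]
Step 40: x=[7.5385] v=[-0.7938]
Step 41: x=[7.4985] v=[-0.7993]
Step 42: x=[7.4583] v=[-0.8039]
Step 43: x=[7.4179] v=[-0.8075]
Step 44: x=[7.3774] v=[-0.8102]
Step 45: x=[7.3368] v=[-0.8120]
Step 46: x=[7.2962] v=[-0.8128]
Step 47: x=[7.2556] v=[-0.8127]
Step 48: x=[7.2150] v=[-0.8117]
Step 49: x=[7.1745] v=[-0.8098]
Step 50: x=[7.1342] v=[-0.8069]
Step 51: x=[7.0940] v=[-0.8031]
Step 52: x=[7.0541] v=[-0.7984]
Step 53: x=[7.0145] v=[-0.7928]
Step 54: x=[6.9752] v=[-0.7863]
Step 55: x=[6.9363] v=[-0.7789]
Step 56: x=[6.8978] v=[-0.7706]
Step 57: x=[6.8597] v=[-0.7614]
Step 58: x=[6.8221] v=[-0.7513]
Step 59: x=[6.7851] v=[-0.7404]
Step 60: x=[6.7487] v=[-0.7286]
Step 61: x=[6.7129] v=[-0.7160]
Step 62: x=[6.6778] v=[-0.7025]
v[0] did not become non-negative within 62 steps; using fallback time=3.1000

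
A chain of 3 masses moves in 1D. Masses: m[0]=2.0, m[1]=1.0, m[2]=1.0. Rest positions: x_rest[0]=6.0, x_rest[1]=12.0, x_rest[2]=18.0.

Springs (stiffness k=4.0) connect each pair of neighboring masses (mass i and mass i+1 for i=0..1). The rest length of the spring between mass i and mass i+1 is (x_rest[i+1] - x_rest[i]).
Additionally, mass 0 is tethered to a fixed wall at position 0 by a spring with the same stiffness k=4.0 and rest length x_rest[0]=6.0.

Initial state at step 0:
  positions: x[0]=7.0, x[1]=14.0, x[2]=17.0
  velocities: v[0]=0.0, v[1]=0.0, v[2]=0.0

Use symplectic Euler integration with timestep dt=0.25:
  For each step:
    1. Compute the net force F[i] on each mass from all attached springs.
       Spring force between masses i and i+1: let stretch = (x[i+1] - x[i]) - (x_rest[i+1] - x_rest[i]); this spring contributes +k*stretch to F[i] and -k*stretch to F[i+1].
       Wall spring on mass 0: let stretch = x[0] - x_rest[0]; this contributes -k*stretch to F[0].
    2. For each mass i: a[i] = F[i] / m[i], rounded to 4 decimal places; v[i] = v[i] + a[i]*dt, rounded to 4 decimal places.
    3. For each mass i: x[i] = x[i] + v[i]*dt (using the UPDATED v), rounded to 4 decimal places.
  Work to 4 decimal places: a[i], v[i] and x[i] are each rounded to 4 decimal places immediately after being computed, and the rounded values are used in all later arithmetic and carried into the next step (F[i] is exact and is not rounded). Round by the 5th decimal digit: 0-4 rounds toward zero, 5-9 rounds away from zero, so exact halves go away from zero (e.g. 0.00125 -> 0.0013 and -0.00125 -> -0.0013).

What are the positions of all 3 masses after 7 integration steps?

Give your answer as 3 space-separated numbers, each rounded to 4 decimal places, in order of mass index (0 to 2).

Step 0: x=[7.0000 14.0000 17.0000] v=[0.0000 0.0000 0.0000]
Step 1: x=[7.0000 13.0000 17.7500] v=[0.0000 -4.0000 3.0000]
Step 2: x=[6.8750 11.6875 18.8125] v=[-0.5000 -5.2500 4.2500]
Step 3: x=[6.4922 10.9531 19.5938] v=[-1.5313 -2.9375 3.1250]
Step 4: x=[5.8555 11.2637 19.7149] v=[-2.5470 1.2423 0.4843]
Step 5: x=[5.1628 12.3350 19.2232] v=[-2.7707 4.2853 -1.9669]
Step 6: x=[4.7213 13.3353 18.5094] v=[-1.7660 4.0013 -2.8551]
Step 7: x=[4.7664 13.4757 18.0021] v=[0.1804 0.5614 -2.0292]

Answer: 4.7664 13.4757 18.0021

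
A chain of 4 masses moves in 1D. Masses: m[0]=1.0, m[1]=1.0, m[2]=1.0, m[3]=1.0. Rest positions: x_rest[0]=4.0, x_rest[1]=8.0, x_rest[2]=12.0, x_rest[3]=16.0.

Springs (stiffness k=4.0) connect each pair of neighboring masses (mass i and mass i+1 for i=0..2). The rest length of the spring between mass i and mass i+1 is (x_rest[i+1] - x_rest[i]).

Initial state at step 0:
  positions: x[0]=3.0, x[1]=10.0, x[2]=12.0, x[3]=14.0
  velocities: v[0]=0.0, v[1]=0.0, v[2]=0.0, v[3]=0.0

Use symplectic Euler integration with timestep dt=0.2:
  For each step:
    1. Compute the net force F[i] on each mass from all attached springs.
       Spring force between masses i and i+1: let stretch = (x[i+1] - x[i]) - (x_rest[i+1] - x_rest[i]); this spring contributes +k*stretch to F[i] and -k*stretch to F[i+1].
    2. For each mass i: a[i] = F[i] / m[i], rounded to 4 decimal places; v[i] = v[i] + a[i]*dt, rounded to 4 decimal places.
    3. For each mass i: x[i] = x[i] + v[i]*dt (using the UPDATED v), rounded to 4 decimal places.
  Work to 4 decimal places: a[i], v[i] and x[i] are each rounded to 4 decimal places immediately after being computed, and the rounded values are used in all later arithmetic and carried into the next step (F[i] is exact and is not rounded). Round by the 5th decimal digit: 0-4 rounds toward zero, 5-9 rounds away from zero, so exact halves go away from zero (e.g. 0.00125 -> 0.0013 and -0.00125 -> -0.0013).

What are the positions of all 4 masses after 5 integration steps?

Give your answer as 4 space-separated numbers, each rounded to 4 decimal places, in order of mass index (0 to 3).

Answer: 5.1162 6.0280 10.8657 16.9900

Derivation:
Step 0: x=[3.0000 10.0000 12.0000 14.0000] v=[0.0000 0.0000 0.0000 0.0000]
Step 1: x=[3.4800 9.2000 12.0000 14.3200] v=[2.4000 -4.0000 0.0000 1.6000]
Step 2: x=[4.2352 7.9328 11.9232 14.9088] v=[3.7760 -6.3360 -0.3840 2.9440]
Step 3: x=[4.9420 6.7124 11.6856 15.6599] v=[3.5341 -6.1018 -1.1878 3.7555]
Step 4: x=[5.2921 6.0045 11.2882 16.4151] v=[1.7504 -3.5396 -1.9869 3.7761]
Step 5: x=[5.1162 6.0280 10.8657 16.9900] v=[-0.8797 0.1174 -2.1123 2.8746]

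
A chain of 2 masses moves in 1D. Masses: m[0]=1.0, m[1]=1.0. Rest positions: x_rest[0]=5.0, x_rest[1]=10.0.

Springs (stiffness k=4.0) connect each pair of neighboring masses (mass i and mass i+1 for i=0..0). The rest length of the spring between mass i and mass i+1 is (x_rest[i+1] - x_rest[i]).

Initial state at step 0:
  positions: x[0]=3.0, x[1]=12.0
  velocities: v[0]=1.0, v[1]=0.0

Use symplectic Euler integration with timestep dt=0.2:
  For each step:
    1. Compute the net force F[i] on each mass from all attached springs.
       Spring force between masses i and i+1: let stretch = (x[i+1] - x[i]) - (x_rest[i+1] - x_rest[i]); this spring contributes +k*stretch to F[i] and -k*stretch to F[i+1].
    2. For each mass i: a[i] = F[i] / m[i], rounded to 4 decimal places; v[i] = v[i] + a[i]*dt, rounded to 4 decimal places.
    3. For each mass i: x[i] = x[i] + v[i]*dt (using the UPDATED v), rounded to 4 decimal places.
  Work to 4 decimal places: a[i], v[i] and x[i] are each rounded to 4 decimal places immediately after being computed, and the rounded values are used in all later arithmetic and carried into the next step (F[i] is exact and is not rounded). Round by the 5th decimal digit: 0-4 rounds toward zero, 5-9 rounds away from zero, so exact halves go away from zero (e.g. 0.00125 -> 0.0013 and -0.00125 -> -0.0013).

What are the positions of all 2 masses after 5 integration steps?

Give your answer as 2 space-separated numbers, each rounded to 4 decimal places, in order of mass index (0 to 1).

Step 0: x=[3.0000 12.0000] v=[1.0000 0.0000]
Step 1: x=[3.8400 11.3600] v=[4.2000 -3.2000]
Step 2: x=[5.0832 10.3168] v=[6.2160 -5.2160]
Step 3: x=[6.3638 9.2362] v=[6.4029 -5.4029]
Step 4: x=[7.3040 8.4960] v=[4.7008 -3.7008]
Step 5: x=[7.6349 8.3651] v=[1.6544 -0.6544]

Answer: 7.6349 8.3651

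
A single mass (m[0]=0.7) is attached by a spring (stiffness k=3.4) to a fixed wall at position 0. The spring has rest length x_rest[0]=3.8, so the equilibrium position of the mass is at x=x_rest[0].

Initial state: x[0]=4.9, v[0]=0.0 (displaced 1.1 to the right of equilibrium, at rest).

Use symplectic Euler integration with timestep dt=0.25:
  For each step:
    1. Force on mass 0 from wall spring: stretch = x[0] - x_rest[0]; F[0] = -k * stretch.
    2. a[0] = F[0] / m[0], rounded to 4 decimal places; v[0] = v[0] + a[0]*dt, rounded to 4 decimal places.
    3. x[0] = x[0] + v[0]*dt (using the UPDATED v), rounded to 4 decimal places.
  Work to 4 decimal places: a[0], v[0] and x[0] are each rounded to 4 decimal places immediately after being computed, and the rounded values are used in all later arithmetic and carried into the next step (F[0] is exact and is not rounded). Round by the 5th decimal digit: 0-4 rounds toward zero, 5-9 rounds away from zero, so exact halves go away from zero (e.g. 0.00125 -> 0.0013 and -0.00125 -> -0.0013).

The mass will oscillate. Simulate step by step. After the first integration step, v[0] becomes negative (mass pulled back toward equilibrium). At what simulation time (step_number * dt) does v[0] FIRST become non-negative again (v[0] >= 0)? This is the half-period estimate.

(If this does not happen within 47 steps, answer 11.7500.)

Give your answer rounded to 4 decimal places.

Step 0: x=[4.9000] v=[0.0000]
Step 1: x=[4.5661] v=[-1.3357]
Step 2: x=[3.9996] v=[-2.2660]
Step 3: x=[3.3725] v=[-2.5084]
Step 4: x=[2.8752] v=[-1.9893]
Step 5: x=[2.6586] v=[-0.8663]
Step 6: x=[2.7885] v=[0.5197]
First v>=0 after going negative at step 6, time=1.5000

Answer: 1.5000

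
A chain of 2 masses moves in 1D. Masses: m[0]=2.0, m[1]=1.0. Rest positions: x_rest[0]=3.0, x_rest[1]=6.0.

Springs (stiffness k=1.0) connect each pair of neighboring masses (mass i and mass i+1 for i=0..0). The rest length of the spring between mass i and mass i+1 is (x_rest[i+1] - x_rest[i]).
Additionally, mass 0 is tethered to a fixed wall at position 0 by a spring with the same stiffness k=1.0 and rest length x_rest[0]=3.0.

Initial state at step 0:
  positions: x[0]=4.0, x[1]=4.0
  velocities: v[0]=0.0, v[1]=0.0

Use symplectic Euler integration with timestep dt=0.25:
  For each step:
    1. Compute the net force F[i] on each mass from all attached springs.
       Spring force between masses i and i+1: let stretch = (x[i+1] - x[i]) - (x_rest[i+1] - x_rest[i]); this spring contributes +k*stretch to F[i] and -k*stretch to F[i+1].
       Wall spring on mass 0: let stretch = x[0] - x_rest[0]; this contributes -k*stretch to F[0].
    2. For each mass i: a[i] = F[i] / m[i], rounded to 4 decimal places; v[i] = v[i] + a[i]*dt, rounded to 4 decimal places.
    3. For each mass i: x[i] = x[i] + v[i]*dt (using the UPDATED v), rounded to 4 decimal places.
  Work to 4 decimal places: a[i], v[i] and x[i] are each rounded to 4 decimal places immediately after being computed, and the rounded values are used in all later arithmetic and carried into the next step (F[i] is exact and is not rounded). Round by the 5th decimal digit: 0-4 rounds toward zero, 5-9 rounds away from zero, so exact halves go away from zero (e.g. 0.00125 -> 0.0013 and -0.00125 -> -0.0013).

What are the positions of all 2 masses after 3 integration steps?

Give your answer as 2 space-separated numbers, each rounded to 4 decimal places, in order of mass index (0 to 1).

Step 0: x=[4.0000 4.0000] v=[0.0000 0.0000]
Step 1: x=[3.8750 4.1875] v=[-0.5000 0.7500]
Step 2: x=[3.6387 4.5430] v=[-0.9453 1.4219]
Step 3: x=[3.3169 5.0295] v=[-1.2871 1.9458]

Answer: 3.3169 5.0295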